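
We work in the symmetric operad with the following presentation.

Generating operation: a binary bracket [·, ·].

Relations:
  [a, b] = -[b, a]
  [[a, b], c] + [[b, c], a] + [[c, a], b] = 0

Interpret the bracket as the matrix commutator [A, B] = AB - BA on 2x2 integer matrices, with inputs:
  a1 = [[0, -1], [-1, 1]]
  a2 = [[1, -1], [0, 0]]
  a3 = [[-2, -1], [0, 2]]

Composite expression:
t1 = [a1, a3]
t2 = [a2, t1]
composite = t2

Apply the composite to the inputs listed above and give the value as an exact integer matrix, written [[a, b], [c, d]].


[[-4, -5], [-4, 4]]

[a1, a3] = [[-1, -3], [4, 1]]
[a2, [a1, a3]] = [[-4, -5], [-4, 4]]


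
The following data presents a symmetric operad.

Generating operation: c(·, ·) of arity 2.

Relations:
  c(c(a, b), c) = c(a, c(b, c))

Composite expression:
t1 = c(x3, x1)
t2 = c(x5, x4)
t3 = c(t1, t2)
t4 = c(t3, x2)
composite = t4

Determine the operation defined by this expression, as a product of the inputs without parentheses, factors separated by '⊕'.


Under associativity of c, the answer is the x's in reading order.
c(x3, x1) linearizes to x3 ⊕ x1
c(x5, x4) linearizes to x5 ⊕ x4
c(c(x3, x1), c(x5, x4)) linearizes to x3 ⊕ x1 ⊕ x5 ⊕ x4
c(c(c(x3, x1), c(x5, x4)), x2) linearizes to x3 ⊕ x1 ⊕ x5 ⊕ x4 ⊕ x2

x3 ⊕ x1 ⊕ x5 ⊕ x4 ⊕ x2


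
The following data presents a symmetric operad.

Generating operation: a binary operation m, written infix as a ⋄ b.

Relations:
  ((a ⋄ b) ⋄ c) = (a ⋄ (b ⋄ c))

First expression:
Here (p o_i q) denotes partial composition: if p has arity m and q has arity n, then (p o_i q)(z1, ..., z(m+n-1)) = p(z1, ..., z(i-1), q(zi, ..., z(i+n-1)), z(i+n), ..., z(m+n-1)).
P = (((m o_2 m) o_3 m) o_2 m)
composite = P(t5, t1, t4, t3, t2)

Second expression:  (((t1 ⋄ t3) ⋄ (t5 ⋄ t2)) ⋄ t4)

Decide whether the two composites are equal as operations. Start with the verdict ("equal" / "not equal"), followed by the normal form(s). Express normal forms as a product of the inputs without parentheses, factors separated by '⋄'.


not equal: they reduce to t5 ⋄ t1 ⋄ t4 ⋄ t3 ⋄ t2 and t1 ⋄ t3 ⋄ t5 ⋄ t2 ⋄ t4

Normal form of the first expression: t5 ⋄ t1 ⋄ t4 ⋄ t3 ⋄ t2
Normal form of the second expression: t1 ⋄ t3 ⋄ t5 ⋄ t2 ⋄ t4
No match — not equal.


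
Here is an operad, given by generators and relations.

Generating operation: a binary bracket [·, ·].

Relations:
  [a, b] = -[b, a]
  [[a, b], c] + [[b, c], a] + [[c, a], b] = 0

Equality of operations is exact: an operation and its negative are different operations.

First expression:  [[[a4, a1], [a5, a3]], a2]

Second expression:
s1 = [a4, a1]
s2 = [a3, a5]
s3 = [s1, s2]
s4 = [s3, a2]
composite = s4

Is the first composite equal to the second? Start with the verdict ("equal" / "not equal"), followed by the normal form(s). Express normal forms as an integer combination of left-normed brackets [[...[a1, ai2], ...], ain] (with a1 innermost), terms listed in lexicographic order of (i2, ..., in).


The first composite normalizes to [[[[a1, a4], a3], a5], a2] - [[[[a1, a4], a5], a3], a2]
The second composite normalizes to -[[[[a1, a4], a3], a5], a2] + [[[[a1, a4], a5], a3], a2]
Distinct normal forms: not equal.

not equal; the first gives [[[[a1, a4], a3], a5], a2] - [[[[a1, a4], a5], a3], a2] and the second -[[[[a1, a4], a3], a5], a2] + [[[[a1, a4], a5], a3], a2]


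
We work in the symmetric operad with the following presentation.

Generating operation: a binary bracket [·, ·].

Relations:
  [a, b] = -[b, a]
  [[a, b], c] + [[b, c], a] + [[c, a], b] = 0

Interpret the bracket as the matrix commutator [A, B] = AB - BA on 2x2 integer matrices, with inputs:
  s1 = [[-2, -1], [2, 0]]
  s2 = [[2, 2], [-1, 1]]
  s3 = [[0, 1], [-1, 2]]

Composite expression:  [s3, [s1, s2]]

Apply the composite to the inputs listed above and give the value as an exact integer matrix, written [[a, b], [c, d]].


[[-3, 12], [6, 3]]

[s1, s2] = [[-3, -3], [0, 3]]
[s3, [s1, s2]] = [[-3, 12], [6, 3]]


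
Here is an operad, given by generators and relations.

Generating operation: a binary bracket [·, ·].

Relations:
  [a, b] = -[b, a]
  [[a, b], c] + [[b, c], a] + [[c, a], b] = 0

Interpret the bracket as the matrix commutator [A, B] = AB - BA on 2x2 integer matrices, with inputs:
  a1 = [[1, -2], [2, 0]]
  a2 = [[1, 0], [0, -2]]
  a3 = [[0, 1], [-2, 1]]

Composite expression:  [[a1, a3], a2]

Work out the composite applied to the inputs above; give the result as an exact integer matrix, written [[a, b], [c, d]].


[a1, a3] = [[2, -1], [0, -2]]
[[a1, a3], a2] = [[0, 3], [0, 0]]

[[0, 3], [0, 0]]


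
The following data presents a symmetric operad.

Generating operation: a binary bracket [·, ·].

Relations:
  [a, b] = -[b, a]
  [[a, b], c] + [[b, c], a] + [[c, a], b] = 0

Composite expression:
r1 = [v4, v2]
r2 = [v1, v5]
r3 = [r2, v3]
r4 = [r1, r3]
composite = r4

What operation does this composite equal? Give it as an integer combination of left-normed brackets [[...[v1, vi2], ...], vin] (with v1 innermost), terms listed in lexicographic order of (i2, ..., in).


Skip Jacobi rewriting: expand, keep v1-initial words, read off terms.
Composite bracket: [[v4, v2], [[v1, v5], v3]]
Expanding via [a, b] = ab - ba: 16 signed words (2^4 = 16).
Only words starting with v1 matter:
  the word v1v5v3v2v4 carries sign +1 and contributes +[[[[v1, v5], v3], v2], v4]
  the word v1v5v3v4v2 carries sign -1 and contributes -[[[[v1, v5], v3], v4], v2]

[[[[v1, v5], v3], v2], v4] - [[[[v1, v5], v3], v4], v2]


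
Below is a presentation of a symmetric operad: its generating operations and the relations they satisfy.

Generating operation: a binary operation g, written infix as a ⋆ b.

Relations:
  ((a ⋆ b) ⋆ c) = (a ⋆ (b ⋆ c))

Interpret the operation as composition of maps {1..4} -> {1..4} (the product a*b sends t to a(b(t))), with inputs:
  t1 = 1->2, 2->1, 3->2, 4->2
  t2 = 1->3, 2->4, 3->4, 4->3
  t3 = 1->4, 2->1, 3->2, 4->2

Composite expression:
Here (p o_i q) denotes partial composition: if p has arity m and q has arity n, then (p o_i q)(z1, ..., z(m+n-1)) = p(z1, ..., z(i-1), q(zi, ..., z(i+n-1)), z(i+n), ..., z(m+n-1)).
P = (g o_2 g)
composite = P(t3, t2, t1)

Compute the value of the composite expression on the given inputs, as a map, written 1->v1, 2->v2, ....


1->2, 2->2, 3->2, 4->2

(t2 ⋆ t1) = 1->4, 2->3, 3->4, 4->4
(t3 ⋆ (t2 ⋆ t1)) = 1->2, 2->2, 3->2, 4->2


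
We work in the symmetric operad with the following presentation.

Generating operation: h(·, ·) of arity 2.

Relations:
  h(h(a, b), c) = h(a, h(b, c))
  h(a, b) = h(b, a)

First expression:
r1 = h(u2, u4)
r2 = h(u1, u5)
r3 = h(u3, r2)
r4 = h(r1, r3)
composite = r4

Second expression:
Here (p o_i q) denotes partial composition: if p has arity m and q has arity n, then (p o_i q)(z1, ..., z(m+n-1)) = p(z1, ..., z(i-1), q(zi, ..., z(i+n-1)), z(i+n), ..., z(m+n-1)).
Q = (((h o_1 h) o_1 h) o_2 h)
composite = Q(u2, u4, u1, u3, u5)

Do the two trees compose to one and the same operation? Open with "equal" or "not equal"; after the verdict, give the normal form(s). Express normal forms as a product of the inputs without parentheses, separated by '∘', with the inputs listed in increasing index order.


In normal form, the first expression is u1 ∘ u2 ∘ u3 ∘ u4 ∘ u5
In normal form, the second expression is u1 ∘ u2 ∘ u3 ∘ u4 ∘ u5
Both agree, so they are equal.

equal: each reduces to u1 ∘ u2 ∘ u3 ∘ u4 ∘ u5


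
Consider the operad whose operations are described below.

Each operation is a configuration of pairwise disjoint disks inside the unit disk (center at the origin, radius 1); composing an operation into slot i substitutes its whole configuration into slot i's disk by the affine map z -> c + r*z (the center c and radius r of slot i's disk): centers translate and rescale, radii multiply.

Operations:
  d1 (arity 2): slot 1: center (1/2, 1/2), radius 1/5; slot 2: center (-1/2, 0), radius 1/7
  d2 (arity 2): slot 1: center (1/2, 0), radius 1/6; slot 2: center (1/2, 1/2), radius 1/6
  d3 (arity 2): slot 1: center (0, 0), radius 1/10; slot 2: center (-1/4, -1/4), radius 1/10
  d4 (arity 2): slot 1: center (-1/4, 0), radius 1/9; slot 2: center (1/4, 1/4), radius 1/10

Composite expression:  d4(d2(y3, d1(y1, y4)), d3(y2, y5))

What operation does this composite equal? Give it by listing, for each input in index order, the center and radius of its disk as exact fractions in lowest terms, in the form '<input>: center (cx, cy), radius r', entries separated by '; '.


Affine substitution under d4: radii multiply and y-centers shift.
y3 passes through 2 substitutions, ending at center (-7/36, 0), radius 1/54
y1 passes through 3 substitutions, ending at center (-5/27, 7/108), radius 1/270
y4 passes through 3 substitutions, ending at center (-11/54, 1/18), radius 1/378
y2 passes through 2 substitutions, ending at center (1/4, 1/4), radius 1/100
y5 passes through 2 substitutions, ending at center (9/40, 9/40), radius 1/100

y1: center (-5/27, 7/108), radius 1/270; y2: center (1/4, 1/4), radius 1/100; y3: center (-7/36, 0), radius 1/54; y4: center (-11/54, 1/18), radius 1/378; y5: center (9/40, 9/40), radius 1/100


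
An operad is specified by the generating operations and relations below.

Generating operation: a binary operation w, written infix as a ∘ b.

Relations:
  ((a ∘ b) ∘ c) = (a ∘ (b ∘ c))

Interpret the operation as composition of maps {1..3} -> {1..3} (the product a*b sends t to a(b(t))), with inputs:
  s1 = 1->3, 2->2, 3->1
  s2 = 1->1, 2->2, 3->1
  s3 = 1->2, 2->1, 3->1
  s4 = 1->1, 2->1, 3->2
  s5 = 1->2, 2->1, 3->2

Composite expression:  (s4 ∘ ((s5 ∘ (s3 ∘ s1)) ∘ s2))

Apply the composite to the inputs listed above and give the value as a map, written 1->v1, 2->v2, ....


(s3 ∘ s1) = 1->1, 2->1, 3->2
(s5 ∘ (s3 ∘ s1)) = 1->2, 2->2, 3->1
((s5 ∘ (s3 ∘ s1)) ∘ s2) = 1->2, 2->2, 3->2
(s4 ∘ ((s5 ∘ (s3 ∘ s1)) ∘ s2)) = 1->1, 2->1, 3->1

1->1, 2->1, 3->1


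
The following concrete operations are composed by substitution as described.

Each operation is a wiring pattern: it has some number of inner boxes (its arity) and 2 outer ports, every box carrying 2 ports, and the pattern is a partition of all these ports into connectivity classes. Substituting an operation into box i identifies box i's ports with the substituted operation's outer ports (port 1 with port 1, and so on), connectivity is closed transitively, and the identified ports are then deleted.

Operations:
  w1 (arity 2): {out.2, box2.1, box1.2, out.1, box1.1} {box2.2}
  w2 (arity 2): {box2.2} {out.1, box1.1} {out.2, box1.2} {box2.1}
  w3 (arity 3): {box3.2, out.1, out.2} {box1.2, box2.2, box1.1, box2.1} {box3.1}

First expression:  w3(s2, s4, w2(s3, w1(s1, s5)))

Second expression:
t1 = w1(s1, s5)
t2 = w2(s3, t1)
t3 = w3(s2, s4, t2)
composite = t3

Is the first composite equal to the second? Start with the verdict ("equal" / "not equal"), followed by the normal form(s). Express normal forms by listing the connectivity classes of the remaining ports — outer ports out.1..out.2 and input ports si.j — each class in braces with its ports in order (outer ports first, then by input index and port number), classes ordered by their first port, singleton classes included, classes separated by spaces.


The first expression reduces to {out.1, out.2, s3.2} {s1.1, s1.2, s5.1} {s2.1, s2.2, s4.1, s4.2} {s3.1} {s5.2}
The second expression reduces to {out.1, out.2, s3.2} {s1.1, s1.2, s5.1} {s2.1, s2.2, s4.1, s4.2} {s3.1} {s5.2}
The normal forms match — equal.

equal: each reduces to {out.1, out.2, s3.2} {s1.1, s1.2, s5.1} {s2.1, s2.2, s4.1, s4.2} {s3.1} {s5.2}


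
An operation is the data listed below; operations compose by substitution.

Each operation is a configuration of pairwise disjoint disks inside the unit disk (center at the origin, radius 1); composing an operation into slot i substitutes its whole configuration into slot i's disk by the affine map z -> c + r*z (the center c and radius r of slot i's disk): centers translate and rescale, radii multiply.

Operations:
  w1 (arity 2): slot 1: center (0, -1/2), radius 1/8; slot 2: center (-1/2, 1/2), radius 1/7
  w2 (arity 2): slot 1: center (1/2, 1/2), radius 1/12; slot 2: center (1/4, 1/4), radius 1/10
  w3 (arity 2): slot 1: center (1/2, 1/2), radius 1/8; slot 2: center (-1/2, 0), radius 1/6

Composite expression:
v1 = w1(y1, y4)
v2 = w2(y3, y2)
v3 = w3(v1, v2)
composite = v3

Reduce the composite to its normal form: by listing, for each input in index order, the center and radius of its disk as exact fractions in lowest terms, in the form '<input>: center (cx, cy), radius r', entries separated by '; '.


y1: center (1/2, 7/16), radius 1/64; y2: center (-11/24, 1/24), radius 1/60; y3: center (-5/12, 1/12), radius 1/72; y4: center (7/16, 9/16), radius 1/56

Each y-disk chains the slot maps above it in w3; radii multiply.
tracing y1 down its 2-map path: center (1/2, 7/16), radius 1/64
tracing y4 down its 2-map path: center (7/16, 9/16), radius 1/56
tracing y3 down its 2-map path: center (-5/12, 1/12), radius 1/72
tracing y2 down its 2-map path: center (-11/24, 1/24), radius 1/60


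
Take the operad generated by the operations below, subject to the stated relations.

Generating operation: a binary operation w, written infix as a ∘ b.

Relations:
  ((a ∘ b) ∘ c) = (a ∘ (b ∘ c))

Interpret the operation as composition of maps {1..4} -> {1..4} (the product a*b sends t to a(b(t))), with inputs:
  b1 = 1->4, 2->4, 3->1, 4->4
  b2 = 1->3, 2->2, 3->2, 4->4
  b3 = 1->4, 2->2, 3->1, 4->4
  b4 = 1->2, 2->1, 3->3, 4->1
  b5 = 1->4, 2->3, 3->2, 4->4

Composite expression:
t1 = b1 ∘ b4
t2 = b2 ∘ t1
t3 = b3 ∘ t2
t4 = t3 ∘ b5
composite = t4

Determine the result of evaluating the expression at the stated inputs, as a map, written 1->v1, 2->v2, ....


1->4, 2->1, 3->4, 4->4

(b1 ∘ b4) = 1->4, 2->4, 3->1, 4->4
(b2 ∘ (b1 ∘ b4)) = 1->4, 2->4, 3->3, 4->4
(b3 ∘ (b2 ∘ (b1 ∘ b4))) = 1->4, 2->4, 3->1, 4->4
((b3 ∘ (b2 ∘ (b1 ∘ b4))) ∘ b5) = 1->4, 2->1, 3->4, 4->4


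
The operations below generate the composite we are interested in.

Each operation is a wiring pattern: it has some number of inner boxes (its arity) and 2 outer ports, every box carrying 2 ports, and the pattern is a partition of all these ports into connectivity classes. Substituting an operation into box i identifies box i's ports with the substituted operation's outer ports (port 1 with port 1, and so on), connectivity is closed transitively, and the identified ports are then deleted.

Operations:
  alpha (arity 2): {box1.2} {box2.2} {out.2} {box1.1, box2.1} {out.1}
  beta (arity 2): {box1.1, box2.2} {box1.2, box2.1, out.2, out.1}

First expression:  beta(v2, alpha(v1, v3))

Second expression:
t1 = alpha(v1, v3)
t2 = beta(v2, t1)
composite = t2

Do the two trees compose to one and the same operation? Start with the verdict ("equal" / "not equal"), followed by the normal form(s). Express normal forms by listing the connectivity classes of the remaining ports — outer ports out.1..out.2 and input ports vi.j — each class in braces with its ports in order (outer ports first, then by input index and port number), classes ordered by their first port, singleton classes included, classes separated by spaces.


equal: each reduces to {out.1, out.2, v2.2} {v1.1, v3.1} {v1.2} {v2.1} {v3.2}

In normal form, the first expression is {out.1, out.2, v2.2} {v1.1, v3.1} {v1.2} {v2.1} {v3.2}
In normal form, the second expression is {out.1, out.2, v2.2} {v1.1, v3.1} {v1.2} {v2.1} {v3.2}
One common form — equal.


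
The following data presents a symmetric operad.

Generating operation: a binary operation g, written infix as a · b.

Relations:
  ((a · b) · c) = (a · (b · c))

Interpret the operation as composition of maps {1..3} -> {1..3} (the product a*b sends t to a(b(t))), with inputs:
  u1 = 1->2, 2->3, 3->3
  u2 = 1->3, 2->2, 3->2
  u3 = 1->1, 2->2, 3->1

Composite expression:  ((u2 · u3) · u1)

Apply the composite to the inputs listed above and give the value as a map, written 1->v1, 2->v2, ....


1->2, 2->3, 3->3


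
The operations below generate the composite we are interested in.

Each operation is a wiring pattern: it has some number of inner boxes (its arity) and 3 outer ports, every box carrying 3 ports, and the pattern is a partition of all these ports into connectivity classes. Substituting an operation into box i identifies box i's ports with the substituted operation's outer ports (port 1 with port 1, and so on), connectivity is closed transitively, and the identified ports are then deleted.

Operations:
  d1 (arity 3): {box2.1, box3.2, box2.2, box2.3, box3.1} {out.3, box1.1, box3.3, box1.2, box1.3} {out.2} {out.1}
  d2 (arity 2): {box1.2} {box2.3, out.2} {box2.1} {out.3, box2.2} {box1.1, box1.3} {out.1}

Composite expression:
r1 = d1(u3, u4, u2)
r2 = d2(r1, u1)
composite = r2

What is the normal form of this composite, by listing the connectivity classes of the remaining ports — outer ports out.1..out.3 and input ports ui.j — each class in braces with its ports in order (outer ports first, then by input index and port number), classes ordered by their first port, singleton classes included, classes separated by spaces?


{out.1} {out.2, u1.3} {out.3, u1.2} {u1.1} {u2.1, u2.2, u4.1, u4.2, u4.3} {u2.3, u3.1, u3.2, u3.3}

Connectivity passes through glued d2-boundaries; trace each wire chain.
d1 over (u3, u4, u2) gives {out.1} {out.2} {out.3, u2.3, u3.1, u3.2, u3.3} {u2.1, u2.2, u4.1, u4.2, u4.3}, out.j being that stage's outer ports
d2 over (u3, u4, u2, u1) gives {out.1} {out.2, u1.3} {out.3, u1.2} {u1.1} {u2.1, u2.2, u4.1, u4.2, u4.3} {u2.3, u3.1, u3.2, u3.3}, out.j being that stage's outer ports


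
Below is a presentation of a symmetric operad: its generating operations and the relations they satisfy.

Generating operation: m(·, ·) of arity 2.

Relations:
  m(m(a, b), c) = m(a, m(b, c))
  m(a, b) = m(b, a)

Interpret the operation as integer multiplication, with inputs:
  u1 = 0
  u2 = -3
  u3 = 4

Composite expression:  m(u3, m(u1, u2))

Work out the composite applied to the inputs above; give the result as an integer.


0

m(u1, u2) = 0
m(u3, m(u1, u2)) = 0


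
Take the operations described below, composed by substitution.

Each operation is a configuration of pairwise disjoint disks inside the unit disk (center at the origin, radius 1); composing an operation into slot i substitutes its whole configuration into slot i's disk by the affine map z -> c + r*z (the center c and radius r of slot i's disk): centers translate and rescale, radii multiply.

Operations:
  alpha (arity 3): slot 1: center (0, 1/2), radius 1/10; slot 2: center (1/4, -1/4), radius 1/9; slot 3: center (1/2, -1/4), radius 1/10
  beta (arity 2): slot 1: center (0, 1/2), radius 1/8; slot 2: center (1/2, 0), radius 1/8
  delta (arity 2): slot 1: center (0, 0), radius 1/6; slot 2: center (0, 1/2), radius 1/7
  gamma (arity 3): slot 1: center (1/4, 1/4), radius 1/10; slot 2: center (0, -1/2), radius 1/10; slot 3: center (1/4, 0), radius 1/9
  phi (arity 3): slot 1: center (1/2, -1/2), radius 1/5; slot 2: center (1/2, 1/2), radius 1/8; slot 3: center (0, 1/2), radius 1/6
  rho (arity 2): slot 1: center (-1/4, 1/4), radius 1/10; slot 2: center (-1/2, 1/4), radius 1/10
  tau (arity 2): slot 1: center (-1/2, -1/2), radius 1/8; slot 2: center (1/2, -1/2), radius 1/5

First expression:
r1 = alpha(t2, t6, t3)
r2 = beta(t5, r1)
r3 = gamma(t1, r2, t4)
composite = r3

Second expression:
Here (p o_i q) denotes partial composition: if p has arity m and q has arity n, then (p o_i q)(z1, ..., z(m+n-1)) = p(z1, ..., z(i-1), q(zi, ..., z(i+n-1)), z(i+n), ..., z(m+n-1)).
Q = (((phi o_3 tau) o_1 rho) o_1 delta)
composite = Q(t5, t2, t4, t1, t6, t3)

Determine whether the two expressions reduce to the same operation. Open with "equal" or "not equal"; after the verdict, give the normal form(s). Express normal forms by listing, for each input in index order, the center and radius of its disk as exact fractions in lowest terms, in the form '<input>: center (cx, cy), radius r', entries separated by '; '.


The first composite normalizes to t1: center (1/4, 1/4), radius 1/10; t2: center (1/20, -79/160), radius 1/800; t3: center (9/160, -161/320), radius 1/800; t4: center (1/4, 0), radius 1/9; t5: center (0, -9/20), radius 1/80; t6: center (17/320, -161/320), radius 1/720
The second composite normalizes to t1: center (1/2, 1/2), radius 1/8; t2: center (9/20, -11/25), radius 1/350; t3: center (1/12, 5/12), radius 1/30; t4: center (2/5, -9/20), radius 1/50; t5: center (9/20, -9/20), radius 1/300; t6: center (-1/12, 5/12), radius 1/48
Distinct normal forms: not equal.

not equal — first t1: center (1/4, 1/4), radius 1/10; t2: center (1/20, -79/160), radius 1/800; t3: center (9/160, -161/320), radius 1/800; t4: center (1/4, 0), radius 1/9; t5: center (0, -9/20), radius 1/80; t6: center (17/320, -161/320), radius 1/720, second t1: center (1/2, 1/2), radius 1/8; t2: center (9/20, -11/25), radius 1/350; t3: center (1/12, 5/12), radius 1/30; t4: center (2/5, -9/20), radius 1/50; t5: center (9/20, -9/20), radius 1/300; t6: center (-1/12, 5/12), radius 1/48


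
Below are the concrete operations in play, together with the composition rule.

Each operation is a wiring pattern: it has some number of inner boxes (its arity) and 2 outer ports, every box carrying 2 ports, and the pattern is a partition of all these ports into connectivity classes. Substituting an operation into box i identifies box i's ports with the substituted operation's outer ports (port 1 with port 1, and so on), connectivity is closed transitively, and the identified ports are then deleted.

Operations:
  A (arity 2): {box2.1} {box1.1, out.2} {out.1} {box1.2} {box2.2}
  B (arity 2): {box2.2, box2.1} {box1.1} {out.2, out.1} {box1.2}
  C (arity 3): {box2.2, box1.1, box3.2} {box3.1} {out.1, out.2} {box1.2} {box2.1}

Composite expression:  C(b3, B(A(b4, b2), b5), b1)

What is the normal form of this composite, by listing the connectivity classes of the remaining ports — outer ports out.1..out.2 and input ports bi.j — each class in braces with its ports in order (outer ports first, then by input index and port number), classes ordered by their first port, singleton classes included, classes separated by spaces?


Treat the ports identified at C as solder joints: merge, then drop.
after A, the pattern on (b4, b2) reads {out.1} {out.2, b4.1} {b2.1} {b2.2} {b4.2} (out.j = its outer ports)
after B, the pattern on (b4, b2, b5) reads {out.1, out.2} {b2.1} {b2.2} {b4.1} {b4.2} {b5.1, b5.2} (out.j = its outer ports)
after C, the pattern on (b3, b4, b2, b5, b1) reads {out.1, out.2} {b1.1} {b1.2, b3.1} {b2.1} {b2.2} {b3.2} {b4.1} {b4.2} {b5.1, b5.2} (out.j = its outer ports)

{out.1, out.2} {b1.1} {b1.2, b3.1} {b2.1} {b2.2} {b3.2} {b4.1} {b4.2} {b5.1, b5.2}


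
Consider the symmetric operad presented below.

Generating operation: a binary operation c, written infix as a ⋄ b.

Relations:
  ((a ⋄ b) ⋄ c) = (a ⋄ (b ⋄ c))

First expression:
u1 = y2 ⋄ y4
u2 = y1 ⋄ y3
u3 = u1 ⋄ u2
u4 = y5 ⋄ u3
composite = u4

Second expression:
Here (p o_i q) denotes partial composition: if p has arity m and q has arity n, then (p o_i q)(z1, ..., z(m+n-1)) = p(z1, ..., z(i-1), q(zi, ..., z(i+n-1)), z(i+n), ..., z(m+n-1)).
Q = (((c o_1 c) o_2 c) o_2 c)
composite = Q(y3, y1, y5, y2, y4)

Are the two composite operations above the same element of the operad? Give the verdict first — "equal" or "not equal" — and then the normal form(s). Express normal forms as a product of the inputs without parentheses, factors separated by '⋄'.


not equal; first: y5 ⋄ y2 ⋄ y4 ⋄ y1 ⋄ y3; second: y3 ⋄ y1 ⋄ y5 ⋄ y2 ⋄ y4

The first expression, normalized: y5 ⋄ y2 ⋄ y4 ⋄ y1 ⋄ y3
The second expression, normalized: y3 ⋄ y1 ⋄ y5 ⋄ y2 ⋄ y4
The forms do not match — not equal.


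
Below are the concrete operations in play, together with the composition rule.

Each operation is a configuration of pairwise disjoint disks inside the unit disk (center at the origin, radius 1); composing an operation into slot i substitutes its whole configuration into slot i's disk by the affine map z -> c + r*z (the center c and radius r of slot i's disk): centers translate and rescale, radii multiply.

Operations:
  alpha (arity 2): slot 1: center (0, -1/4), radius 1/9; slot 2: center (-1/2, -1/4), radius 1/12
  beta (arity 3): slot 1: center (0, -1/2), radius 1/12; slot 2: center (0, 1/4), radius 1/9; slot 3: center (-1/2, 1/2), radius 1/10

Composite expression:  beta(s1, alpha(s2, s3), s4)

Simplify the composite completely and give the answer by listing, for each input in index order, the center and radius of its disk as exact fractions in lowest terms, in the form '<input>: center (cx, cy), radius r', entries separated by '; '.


s1: center (0, -1/2), radius 1/12; s2: center (0, 2/9), radius 1/81; s3: center (-1/18, 2/9), radius 1/108; s4: center (-1/2, 1/2), radius 1/10

Nesting under beta composes maps z -> c + r*z down each s-path.
input s1: composing its 1 substitution step yields center (0, -1/2), radius 1/12
input s2: composing its 2 substitution steps yields center (0, 2/9), radius 1/81
input s3: composing its 2 substitution steps yields center (-1/18, 2/9), radius 1/108
input s4: composing its 1 substitution step yields center (-1/2, 1/2), radius 1/10


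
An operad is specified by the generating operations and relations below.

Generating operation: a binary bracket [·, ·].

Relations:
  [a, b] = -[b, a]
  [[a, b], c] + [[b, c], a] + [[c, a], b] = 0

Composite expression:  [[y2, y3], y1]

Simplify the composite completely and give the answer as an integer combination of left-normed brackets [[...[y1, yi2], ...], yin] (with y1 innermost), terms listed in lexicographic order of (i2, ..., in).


-[[y1, y2], y3] + [[y1, y3], y2]

Antisymmetry and Jacobi reduce to y1-anchored left-normed brackets.
Composite bracket: [[y2, y3], y1]
Full expansion: 4 signed words from ab - ba (2^2 = 4).
Keep just the words that open with y1:
  sign of y1y2y3 is -1, so it contributes -[[y1, y2], y3]
  sign of y1y3y2 is +1, so it contributes +[[y1, y3], y2]


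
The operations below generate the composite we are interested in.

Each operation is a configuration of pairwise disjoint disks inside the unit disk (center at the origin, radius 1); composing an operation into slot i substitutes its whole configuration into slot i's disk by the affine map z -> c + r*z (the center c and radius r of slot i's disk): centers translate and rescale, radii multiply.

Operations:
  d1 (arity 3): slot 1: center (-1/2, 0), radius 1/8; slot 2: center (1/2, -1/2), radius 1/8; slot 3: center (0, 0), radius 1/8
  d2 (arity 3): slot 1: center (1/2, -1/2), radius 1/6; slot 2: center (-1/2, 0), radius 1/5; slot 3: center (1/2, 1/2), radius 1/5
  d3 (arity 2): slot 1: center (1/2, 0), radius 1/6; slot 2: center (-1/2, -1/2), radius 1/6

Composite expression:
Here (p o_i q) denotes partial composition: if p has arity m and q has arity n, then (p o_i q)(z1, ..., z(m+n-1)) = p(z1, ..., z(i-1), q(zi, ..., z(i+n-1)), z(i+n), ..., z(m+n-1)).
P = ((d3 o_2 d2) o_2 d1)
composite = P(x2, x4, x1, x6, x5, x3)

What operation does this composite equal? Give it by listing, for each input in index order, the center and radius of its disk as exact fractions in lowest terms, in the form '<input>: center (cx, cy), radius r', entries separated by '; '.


x1: center (-29/72, -43/72), radius 1/288; x2: center (1/2, 0), radius 1/6; x3: center (-5/12, -5/12), radius 1/30; x4: center (-31/72, -7/12), radius 1/288; x5: center (-7/12, -1/2), radius 1/30; x6: center (-5/12, -7/12), radius 1/288

Each x-disk chains the slot maps above it in d3; radii multiply.
for x2, the 1-step affine chain lands on center (1/2, 0), radius 1/6
for x4, the 3-step affine chain lands on center (-31/72, -7/12), radius 1/288
for x1, the 3-step affine chain lands on center (-29/72, -43/72), radius 1/288
for x6, the 3-step affine chain lands on center (-5/12, -7/12), radius 1/288
for x5, the 2-step affine chain lands on center (-7/12, -1/2), radius 1/30
for x3, the 2-step affine chain lands on center (-5/12, -5/12), radius 1/30


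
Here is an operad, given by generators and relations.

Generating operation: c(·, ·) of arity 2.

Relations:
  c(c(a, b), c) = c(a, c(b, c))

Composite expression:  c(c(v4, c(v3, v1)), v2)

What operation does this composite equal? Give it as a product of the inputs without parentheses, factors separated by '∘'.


Associativity of c dissolves the nesting; only the v-input order survives.
c(v3, v1) unparenthesizes to v3 ∘ v1
c(v4, c(v3, v1)) unparenthesizes to v4 ∘ v3 ∘ v1
c(c(v4, c(v3, v1)), v2) unparenthesizes to v4 ∘ v3 ∘ v1 ∘ v2

v4 ∘ v3 ∘ v1 ∘ v2


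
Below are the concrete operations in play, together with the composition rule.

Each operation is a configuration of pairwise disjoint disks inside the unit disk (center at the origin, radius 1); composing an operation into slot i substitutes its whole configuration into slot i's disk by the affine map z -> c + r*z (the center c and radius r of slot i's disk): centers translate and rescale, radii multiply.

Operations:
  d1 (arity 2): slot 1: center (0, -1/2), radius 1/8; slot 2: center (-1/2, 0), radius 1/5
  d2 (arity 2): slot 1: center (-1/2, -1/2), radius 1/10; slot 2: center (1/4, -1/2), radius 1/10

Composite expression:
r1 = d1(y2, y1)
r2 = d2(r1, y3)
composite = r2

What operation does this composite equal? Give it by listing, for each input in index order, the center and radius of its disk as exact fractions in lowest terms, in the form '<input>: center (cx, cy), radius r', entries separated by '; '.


y1: center (-11/20, -1/2), radius 1/50; y2: center (-1/2, -11/20), radius 1/80; y3: center (1/4, -1/2), radius 1/10

Below d2, radii multiply path by path; the y-disk centers shift.
input y2: composing its 2 substitution steps yields center (-1/2, -11/20), radius 1/80
input y1: composing its 2 substitution steps yields center (-11/20, -1/2), radius 1/50
input y3: composing its 1 substitution step yields center (1/4, -1/2), radius 1/10


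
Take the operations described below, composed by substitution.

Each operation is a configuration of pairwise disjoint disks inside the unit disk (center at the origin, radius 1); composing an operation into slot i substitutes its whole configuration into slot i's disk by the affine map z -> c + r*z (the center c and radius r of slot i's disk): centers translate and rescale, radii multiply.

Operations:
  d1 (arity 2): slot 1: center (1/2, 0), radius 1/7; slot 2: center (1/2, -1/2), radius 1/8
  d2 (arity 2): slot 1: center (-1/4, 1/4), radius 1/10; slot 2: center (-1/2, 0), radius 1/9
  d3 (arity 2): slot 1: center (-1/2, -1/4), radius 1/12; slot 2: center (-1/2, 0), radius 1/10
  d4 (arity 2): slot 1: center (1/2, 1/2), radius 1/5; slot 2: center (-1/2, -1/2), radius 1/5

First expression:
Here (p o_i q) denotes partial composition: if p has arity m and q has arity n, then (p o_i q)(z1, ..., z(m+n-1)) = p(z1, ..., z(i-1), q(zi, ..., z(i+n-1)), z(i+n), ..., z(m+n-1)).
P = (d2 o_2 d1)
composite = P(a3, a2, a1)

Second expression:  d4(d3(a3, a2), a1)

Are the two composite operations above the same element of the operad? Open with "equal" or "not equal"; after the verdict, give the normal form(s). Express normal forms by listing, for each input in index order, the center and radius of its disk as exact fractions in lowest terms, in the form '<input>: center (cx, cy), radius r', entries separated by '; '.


The first expression, normalized: a1: center (-4/9, -1/18), radius 1/72; a2: center (-4/9, 0), radius 1/63; a3: center (-1/4, 1/4), radius 1/10
The second expression, normalized: a1: center (-1/2, -1/2), radius 1/5; a2: center (2/5, 1/2), radius 1/50; a3: center (2/5, 9/20), radius 1/60
Different reductions; not equal.

not equal; the first gives a1: center (-4/9, -1/18), radius 1/72; a2: center (-4/9, 0), radius 1/63; a3: center (-1/4, 1/4), radius 1/10 and the second a1: center (-1/2, -1/2), radius 1/5; a2: center (2/5, 1/2), radius 1/50; a3: center (2/5, 9/20), radius 1/60


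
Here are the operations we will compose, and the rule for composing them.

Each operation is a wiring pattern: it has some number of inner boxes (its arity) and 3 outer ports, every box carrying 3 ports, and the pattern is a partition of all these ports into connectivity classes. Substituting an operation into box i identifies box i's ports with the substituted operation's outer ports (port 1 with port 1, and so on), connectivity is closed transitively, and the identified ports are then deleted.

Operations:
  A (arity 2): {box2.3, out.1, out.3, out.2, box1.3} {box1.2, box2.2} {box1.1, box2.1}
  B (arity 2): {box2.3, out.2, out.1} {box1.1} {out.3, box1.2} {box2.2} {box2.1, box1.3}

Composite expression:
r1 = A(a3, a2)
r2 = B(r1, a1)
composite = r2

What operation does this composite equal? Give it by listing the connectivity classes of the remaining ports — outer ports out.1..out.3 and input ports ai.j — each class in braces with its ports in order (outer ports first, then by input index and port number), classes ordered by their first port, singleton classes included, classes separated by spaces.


{out.1, out.2, a1.3} {out.3, a1.1, a2.3, a3.3} {a1.2} {a2.1, a3.1} {a2.2, a3.2}

Treat the ports identified at B as solder joints: merge, then drop.
composing A on (a3, a2), with out.j its own outer ports: {out.1, out.2, out.3, a2.3, a3.3} {a2.1, a3.1} {a2.2, a3.2}
composing B on (a3, a2, a1), with out.j its own outer ports: {out.1, out.2, a1.3} {out.3, a1.1, a2.3, a3.3} {a1.2} {a2.1, a3.1} {a2.2, a3.2}


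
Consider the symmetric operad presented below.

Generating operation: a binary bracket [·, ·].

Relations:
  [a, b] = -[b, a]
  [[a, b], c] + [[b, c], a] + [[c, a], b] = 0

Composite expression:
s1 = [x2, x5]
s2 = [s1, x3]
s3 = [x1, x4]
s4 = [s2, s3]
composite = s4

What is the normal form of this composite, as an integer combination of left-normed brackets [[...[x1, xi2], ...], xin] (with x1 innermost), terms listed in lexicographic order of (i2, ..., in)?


Left-normed coefficients sit on the x1-initial expansion words.
Composite bracket: [[[x2, x5], x3], [x1, x4]]
Full expansion: 16 signed words from ab - ba (2^4 = 16).
The x1-initial words carry the normal form:
  sign of x1x4x2x5x3 is -1, so it contributes -[[[[x1, x4], x2], x5], x3]
  sign of x1x4x3x2x5 is +1, so it contributes +[[[[x1, x4], x3], x2], x5]
  sign of x1x4x3x5x2 is -1, so it contributes -[[[[x1, x4], x3], x5], x2]
  sign of x1x4x5x2x3 is +1, so it contributes +[[[[x1, x4], x5], x2], x3]

-[[[[x1, x4], x2], x5], x3] + [[[[x1, x4], x3], x2], x5] - [[[[x1, x4], x3], x5], x2] + [[[[x1, x4], x5], x2], x3]


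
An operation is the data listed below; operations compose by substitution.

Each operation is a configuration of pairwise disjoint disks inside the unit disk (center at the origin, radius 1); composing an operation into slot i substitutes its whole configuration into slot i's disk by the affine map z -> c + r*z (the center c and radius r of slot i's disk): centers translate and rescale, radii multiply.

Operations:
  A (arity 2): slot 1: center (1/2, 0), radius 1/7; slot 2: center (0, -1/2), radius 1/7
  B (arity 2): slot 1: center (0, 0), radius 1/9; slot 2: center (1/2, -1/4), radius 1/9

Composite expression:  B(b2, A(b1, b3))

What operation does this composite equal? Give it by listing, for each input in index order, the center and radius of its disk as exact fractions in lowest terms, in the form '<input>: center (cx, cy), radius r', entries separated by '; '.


b1: center (5/9, -1/4), radius 1/63; b2: center (0, 0), radius 1/9; b3: center (1/2, -11/36), radius 1/63

Only the slot chain above each b matters under B; compose those maps.
tracing b2 down its 1-map path: center (0, 0), radius 1/9
tracing b1 down its 2-map path: center (5/9, -1/4), radius 1/63
tracing b3 down its 2-map path: center (1/2, -11/36), radius 1/63


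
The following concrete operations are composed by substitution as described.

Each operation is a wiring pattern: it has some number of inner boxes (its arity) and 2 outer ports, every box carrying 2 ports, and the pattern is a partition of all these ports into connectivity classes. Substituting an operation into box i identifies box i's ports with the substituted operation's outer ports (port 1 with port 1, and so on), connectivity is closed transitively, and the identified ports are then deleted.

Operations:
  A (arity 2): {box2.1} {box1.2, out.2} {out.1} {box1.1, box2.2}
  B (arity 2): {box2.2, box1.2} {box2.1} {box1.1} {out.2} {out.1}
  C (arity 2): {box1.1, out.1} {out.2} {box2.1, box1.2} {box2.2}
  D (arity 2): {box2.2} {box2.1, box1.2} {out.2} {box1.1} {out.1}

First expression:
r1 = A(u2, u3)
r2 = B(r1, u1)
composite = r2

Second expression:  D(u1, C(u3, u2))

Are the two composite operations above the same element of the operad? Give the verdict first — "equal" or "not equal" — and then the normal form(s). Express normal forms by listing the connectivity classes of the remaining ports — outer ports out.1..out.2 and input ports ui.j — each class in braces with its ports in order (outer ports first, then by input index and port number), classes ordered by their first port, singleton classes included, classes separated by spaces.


Reducing the first expression gives {out.1} {out.2} {u1.1} {u1.2, u2.2} {u2.1, u3.2} {u3.1}
Reducing the second expression gives {out.1} {out.2} {u1.1} {u1.2, u3.1} {u2.1, u3.2} {u2.2}
The forms do not match — not equal.

not equal; the first gives {out.1} {out.2} {u1.1} {u1.2, u2.2} {u2.1, u3.2} {u3.1} and the second {out.1} {out.2} {u1.1} {u1.2, u3.1} {u2.1, u3.2} {u2.2}


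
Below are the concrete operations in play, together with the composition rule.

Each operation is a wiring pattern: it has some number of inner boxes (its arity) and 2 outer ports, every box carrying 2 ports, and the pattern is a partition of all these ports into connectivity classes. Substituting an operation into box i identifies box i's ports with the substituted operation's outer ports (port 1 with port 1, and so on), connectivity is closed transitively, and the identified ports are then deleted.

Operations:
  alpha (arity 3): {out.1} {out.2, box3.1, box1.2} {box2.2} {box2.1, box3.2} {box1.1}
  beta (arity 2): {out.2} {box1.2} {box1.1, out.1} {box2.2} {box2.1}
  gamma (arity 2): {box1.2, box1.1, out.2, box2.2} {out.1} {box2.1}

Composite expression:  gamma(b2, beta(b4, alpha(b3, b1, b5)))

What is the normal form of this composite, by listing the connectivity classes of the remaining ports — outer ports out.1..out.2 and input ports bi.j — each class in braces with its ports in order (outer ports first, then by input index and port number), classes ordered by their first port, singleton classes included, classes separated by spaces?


Substituting into gamma glues patterns; closure does the rest.
the subtree at alpha composes to {out.1} {out.2, b3.2, b5.1} {b1.1, b5.2} {b1.2} {b3.1} on (b3, b1, b5); out.j = own outer ports
the subtree at beta composes to {out.1, b4.1} {out.2} {b1.1, b5.2} {b1.2} {b3.1} {b3.2, b5.1} {b4.2} on (b4, b3, b1, b5); out.j = own outer ports
the subtree at gamma composes to {out.1} {out.2, b2.1, b2.2} {b1.1, b5.2} {b1.2} {b3.1} {b3.2, b5.1} {b4.1} {b4.2} on (b2, b4, b3, b1, b5); out.j = own outer ports

{out.1} {out.2, b2.1, b2.2} {b1.1, b5.2} {b1.2} {b3.1} {b3.2, b5.1} {b4.1} {b4.2}


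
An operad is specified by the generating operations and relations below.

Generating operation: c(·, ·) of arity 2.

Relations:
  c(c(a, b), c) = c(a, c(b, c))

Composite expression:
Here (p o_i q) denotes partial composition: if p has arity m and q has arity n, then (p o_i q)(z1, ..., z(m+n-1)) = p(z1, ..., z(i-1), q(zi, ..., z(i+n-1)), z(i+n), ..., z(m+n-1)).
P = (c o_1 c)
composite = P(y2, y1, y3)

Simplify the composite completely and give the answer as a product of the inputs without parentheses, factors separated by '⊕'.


y2 ⊕ y1 ⊕ y3


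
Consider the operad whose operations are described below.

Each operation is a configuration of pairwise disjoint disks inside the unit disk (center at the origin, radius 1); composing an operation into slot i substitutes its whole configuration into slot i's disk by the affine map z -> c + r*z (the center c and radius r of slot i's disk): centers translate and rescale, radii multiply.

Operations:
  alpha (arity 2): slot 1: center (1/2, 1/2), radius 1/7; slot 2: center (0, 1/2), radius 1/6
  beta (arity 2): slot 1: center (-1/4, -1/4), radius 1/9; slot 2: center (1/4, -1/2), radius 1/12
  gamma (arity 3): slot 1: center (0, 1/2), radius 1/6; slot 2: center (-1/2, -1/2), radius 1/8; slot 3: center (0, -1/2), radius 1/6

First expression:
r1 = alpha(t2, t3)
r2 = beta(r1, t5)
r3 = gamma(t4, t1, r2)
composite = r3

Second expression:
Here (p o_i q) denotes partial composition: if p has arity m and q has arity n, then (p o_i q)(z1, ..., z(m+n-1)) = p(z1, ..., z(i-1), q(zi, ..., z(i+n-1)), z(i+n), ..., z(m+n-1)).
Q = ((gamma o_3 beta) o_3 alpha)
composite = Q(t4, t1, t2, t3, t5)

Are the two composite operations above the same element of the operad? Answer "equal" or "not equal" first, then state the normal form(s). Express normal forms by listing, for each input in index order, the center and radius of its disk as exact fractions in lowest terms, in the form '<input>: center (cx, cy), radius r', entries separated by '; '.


equal: each reduces to t1: center (-1/2, -1/2), radius 1/8; t2: center (-7/216, -115/216), radius 1/378; t3: center (-1/24, -115/216), radius 1/324; t4: center (0, 1/2), radius 1/6; t5: center (1/24, -7/12), radius 1/72

The first expression reduces to t1: center (-1/2, -1/2), radius 1/8; t2: center (-7/216, -115/216), radius 1/378; t3: center (-1/24, -115/216), radius 1/324; t4: center (0, 1/2), radius 1/6; t5: center (1/24, -7/12), radius 1/72
The second expression reduces to t1: center (-1/2, -1/2), radius 1/8; t2: center (-7/216, -115/216), radius 1/378; t3: center (-1/24, -115/216), radius 1/324; t4: center (0, 1/2), radius 1/6; t5: center (1/24, -7/12), radius 1/72
Both agree, so they are equal.
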